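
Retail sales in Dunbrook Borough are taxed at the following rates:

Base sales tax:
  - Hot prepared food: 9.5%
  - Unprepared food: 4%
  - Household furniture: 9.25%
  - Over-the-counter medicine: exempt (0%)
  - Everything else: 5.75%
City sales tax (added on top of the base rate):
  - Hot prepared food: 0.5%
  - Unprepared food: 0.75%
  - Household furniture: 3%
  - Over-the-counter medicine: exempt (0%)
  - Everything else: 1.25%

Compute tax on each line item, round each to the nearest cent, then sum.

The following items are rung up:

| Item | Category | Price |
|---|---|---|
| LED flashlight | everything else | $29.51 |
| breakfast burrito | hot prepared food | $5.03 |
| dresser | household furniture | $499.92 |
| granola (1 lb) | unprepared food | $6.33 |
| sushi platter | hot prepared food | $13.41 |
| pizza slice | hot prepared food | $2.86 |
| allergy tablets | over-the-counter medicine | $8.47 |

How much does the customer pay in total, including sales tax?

LED flashlight $29.51: everything else → 5.75% + 1.25% city = 7% → $2.07
Breakfast burrito $5.03: hot prepared food → 9.5% + 0.5% city = 10% → $0.50
Dresser $499.92: household furniture → 9.25% + 3% city = 12.25% → $61.24
Granola (1 lb) $6.33: unprepared food → 4% + 0.75% city = 4.75% → $0.30
Sushi platter $13.41: hot prepared food → 9.5% + 0.5% city = 10% → $1.34
Pizza slice $2.86: hot prepared food → 9.5% + 0.5% city = 10% → $0.29
Allergy tablets $8.47: over-the-counter medicine → 0% + 0% city = 0% → $0.00
Subtotal = $565.53; tax = $65.74; total due = $631.27

$631.27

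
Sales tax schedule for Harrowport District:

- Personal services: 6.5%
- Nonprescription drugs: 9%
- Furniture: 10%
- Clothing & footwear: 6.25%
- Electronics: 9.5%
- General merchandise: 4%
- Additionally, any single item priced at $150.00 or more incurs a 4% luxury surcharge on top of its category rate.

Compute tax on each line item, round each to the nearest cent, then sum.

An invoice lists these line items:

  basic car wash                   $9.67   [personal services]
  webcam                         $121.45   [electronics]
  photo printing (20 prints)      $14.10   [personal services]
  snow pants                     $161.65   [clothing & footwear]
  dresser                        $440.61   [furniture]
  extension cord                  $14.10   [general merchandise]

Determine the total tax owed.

$91.91

Basic car wash $9.67: personal services → 6.5% → $0.63
Webcam $121.45: electronics → 9.5% → $11.54
Photo printing (20 prints) $14.10: personal services → 6.5% → $0.92
Snow pants $161.65: clothing & footwear → 6.25% + 4% surcharge = 10.25% → $16.57
Dresser $440.61: furniture → 10% + 4% surcharge = 14% → $61.69
Extension cord $14.10: general merchandise → 4% → $0.56
Total tax = $0.63 + $11.54 + $0.92 + $16.57 + $61.69 + $0.56 = $91.91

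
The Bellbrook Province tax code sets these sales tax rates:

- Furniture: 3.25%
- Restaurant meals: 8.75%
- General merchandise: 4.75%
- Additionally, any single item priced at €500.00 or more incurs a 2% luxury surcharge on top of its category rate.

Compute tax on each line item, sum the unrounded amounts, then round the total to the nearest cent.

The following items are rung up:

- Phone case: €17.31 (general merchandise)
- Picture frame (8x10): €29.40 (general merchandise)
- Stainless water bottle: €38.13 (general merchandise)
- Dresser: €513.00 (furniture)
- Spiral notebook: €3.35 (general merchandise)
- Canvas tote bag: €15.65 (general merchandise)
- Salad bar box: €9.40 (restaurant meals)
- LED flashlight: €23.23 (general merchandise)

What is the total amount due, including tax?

€683.26

Phone case €17.31: general merchandise → 4.75% → €0.822225
Picture frame (8x10) €29.40: general merchandise → 4.75% → €1.3965
Stainless water bottle €38.13: general merchandise → 4.75% → €1.811175
Dresser €513.00: furniture → 3.25% + 2% surcharge = 5.25% → €26.9325
Spiral notebook €3.35: general merchandise → 4.75% → €0.159125
Canvas tote bag €15.65: general merchandise → 4.75% → €0.743375
Salad bar box €9.40: restaurant meals → 8.75% → €0.8225
LED flashlight €23.23: general merchandise → 4.75% → €1.103425
Subtotal = €649.47; unrounded tax = €33.790825 → €33.79; total due = €683.26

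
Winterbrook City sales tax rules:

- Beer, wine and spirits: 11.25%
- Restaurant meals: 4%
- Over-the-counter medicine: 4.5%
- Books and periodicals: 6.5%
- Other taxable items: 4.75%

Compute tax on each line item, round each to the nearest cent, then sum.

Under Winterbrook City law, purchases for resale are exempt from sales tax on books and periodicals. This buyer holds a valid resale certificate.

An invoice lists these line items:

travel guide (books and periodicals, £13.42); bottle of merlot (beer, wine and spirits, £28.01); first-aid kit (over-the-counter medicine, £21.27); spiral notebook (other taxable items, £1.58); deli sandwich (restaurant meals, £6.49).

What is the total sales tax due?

£4.45

Travel guide £13.42: books and periodicals, buyer-exempt → 0% → £0.00
Bottle of merlot £28.01: beer, wine and spirits → 11.25% → £3.15
First-aid kit £21.27: over-the-counter medicine → 4.5% → £0.96
Spiral notebook £1.58: other taxable items → 4.75% → £0.08
Deli sandwich £6.49: restaurant meals → 4% → £0.26
Total tax = £3.15 + £0.96 + £0.08 + £0.26 = £4.45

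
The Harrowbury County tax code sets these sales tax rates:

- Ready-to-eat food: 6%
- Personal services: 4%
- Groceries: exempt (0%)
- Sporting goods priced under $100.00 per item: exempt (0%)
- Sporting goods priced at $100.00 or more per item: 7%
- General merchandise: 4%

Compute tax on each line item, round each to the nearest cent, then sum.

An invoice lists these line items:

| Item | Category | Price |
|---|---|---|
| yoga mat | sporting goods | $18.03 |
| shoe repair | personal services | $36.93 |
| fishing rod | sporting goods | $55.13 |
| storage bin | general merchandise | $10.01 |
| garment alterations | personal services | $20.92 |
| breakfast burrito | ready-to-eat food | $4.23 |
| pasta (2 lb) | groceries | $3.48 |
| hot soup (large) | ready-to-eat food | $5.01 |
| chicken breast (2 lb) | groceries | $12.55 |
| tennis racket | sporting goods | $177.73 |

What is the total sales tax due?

Yoga mat $18.03: sporting goods, under $100.00 → 0% → $0.00
Shoe repair $36.93: personal services → 4% → $1.48
Fishing rod $55.13: sporting goods, under $100.00 → 0% → $0.00
Storage bin $10.01: general merchandise → 4% → $0.40
Garment alterations $20.92: personal services → 4% → $0.84
Breakfast burrito $4.23: ready-to-eat food → 6% → $0.25
Pasta (2 lb) $3.48: groceries → 0% → $0.00
Hot soup (large) $5.01: ready-to-eat food → 6% → $0.30
Chicken breast (2 lb) $12.55: groceries → 0% → $0.00
Tennis racket $177.73: sporting goods, $100.00 or more → 7% → $12.44
Total tax = $1.48 + $0.40 + $0.84 + $0.25 + $0.30 + $12.44 = $15.71

$15.71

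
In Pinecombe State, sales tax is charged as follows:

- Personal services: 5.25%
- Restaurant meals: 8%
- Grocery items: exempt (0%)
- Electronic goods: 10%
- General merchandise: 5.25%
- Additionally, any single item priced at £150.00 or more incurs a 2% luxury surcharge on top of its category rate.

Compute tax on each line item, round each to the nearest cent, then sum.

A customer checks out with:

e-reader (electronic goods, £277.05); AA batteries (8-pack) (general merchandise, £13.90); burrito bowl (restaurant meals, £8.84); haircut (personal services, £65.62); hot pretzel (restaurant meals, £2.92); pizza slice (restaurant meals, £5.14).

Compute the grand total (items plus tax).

£412.25

E-reader £277.05: electronic goods → 10% + 2% surcharge = 12% → £33.25
AA batteries (8-pack) £13.90: general merchandise → 5.25% → £0.73
Burrito bowl £8.84: restaurant meals → 8% → £0.71
Haircut £65.62: personal services → 5.25% → £3.45
Hot pretzel £2.92: restaurant meals → 8% → £0.23
Pizza slice £5.14: restaurant meals → 8% → £0.41
Subtotal = £373.47; tax = £38.78; total due = £412.25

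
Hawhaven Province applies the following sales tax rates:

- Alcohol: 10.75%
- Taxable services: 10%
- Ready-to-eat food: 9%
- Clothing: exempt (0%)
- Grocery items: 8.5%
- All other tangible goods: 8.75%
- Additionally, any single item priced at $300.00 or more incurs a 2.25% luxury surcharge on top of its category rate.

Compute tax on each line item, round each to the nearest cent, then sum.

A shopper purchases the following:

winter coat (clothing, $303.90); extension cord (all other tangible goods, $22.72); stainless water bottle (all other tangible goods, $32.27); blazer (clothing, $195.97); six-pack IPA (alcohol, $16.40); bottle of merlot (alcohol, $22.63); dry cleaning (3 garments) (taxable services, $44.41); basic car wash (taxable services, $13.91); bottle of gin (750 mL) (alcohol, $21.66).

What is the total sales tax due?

$24.00

Winter coat $303.90: clothing → 0% + 2.25% surcharge = 2.25% → $6.84
Extension cord $22.72: all other tangible goods → 8.75% → $1.99
Stainless water bottle $32.27: all other tangible goods → 8.75% → $2.82
Blazer $195.97: clothing → 0% → $0.00
Six-pack IPA $16.40: alcohol → 10.75% → $1.76
Bottle of merlot $22.63: alcohol → 10.75% → $2.43
Dry cleaning (3 garments) $44.41: taxable services → 10% → $4.44
Basic car wash $13.91: taxable services → 10% → $1.39
Bottle of gin (750 mL) $21.66: alcohol → 10.75% → $2.33
Total tax = $6.84 + $1.99 + $2.82 + $1.76 + $2.43 + $4.44 + $1.39 + $2.33 = $24.00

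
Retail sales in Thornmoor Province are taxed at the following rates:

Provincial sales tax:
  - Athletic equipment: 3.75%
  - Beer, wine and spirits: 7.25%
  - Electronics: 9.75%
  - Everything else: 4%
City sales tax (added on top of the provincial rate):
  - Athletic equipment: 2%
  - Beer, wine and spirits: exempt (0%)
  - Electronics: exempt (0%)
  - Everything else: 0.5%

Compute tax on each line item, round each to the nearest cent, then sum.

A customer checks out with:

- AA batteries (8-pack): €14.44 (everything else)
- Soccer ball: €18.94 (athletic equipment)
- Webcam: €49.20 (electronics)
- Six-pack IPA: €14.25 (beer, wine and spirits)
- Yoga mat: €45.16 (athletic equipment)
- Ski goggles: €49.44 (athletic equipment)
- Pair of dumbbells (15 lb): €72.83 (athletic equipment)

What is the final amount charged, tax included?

AA batteries (8-pack) €14.44: everything else → 4% + 0.5% city = 4.5% → €0.65
Soccer ball €18.94: athletic equipment → 3.75% + 2% city = 5.75% → €1.09
Webcam €49.20: electronics → 9.75% + 0% city = 9.75% → €4.80
Six-pack IPA €14.25: beer, wine and spirits → 7.25% + 0% city = 7.25% → €1.03
Yoga mat €45.16: athletic equipment → 3.75% + 2% city = 5.75% → €2.60
Ski goggles €49.44: athletic equipment → 3.75% + 2% city = 5.75% → €2.84
Pair of dumbbells (15 lb) €72.83: athletic equipment → 3.75% + 2% city = 5.75% → €4.19
Subtotal = €264.26; tax = €17.20; total due = €281.46

€281.46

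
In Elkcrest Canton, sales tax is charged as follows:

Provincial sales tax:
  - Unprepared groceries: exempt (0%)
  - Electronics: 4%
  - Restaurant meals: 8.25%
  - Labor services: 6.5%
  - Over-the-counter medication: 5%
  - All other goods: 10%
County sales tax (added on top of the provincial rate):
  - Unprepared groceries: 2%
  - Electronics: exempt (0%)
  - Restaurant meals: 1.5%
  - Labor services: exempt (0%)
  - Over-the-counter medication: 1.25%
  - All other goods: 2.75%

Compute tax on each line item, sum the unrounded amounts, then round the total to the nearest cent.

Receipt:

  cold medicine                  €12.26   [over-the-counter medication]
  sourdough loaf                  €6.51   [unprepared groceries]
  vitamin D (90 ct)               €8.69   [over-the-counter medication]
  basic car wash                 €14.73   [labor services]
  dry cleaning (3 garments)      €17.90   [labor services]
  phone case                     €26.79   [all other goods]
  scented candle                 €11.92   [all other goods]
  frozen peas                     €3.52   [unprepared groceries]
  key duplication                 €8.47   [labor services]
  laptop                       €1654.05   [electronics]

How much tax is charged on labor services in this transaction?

€2.67

Basic car wash €14.73: labor services → 6.5% + 0% county = 6.5% → €0.95745
Dry cleaning (3 garments) €17.90: labor services → 6.5% + 0% county = 6.5% → €1.1635
Key duplication €8.47: labor services → 6.5% + 0% county = 6.5% → €0.55055
Tax on labor services: unrounded sum = €2.6715 → €2.67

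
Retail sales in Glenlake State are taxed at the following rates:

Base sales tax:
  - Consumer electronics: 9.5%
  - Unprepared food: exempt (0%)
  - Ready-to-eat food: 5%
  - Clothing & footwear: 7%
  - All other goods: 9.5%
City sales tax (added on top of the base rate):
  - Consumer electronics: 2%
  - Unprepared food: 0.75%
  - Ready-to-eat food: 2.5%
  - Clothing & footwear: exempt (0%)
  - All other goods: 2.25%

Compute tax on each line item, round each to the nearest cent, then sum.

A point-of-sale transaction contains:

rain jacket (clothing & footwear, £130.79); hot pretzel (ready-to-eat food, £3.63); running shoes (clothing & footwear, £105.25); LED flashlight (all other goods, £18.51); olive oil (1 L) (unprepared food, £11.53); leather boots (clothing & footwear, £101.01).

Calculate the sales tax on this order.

Rain jacket £130.79: clothing & footwear → 7% + 0% city = 7% → £9.16
Hot pretzel £3.63: ready-to-eat food → 5% + 2.5% city = 7.5% → £0.27
Running shoes £105.25: clothing & footwear → 7% + 0% city = 7% → £7.37
LED flashlight £18.51: all other goods → 9.5% + 2.25% city = 11.75% → £2.17
Olive oil (1 L) £11.53: unprepared food → 0% + 0.75% city = 0.75% → £0.09
Leather boots £101.01: clothing & footwear → 7% + 0% city = 7% → £7.07
Total tax = £9.16 + £0.27 + £7.37 + £2.17 + £0.09 + £7.07 = £26.13

£26.13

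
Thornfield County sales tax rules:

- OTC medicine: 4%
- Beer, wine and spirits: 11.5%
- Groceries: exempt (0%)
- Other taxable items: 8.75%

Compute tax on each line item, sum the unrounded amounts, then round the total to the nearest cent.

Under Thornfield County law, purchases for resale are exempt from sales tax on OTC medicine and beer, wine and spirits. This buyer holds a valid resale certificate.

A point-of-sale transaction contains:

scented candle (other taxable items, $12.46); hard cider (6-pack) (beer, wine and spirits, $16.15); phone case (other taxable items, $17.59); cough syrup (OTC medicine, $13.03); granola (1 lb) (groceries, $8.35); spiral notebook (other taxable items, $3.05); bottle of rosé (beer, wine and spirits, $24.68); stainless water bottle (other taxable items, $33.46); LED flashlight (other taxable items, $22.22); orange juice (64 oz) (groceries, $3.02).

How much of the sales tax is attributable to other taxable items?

Scented candle $12.46: other taxable items → 8.75% → $1.09025
Phone case $17.59: other taxable items → 8.75% → $1.539125
Spiral notebook $3.05: other taxable items → 8.75% → $0.266875
Stainless water bottle $33.46: other taxable items → 8.75% → $2.92775
LED flashlight $22.22: other taxable items → 8.75% → $1.94425
Tax on other taxable items: unrounded sum = $7.76825 → $7.77

$7.77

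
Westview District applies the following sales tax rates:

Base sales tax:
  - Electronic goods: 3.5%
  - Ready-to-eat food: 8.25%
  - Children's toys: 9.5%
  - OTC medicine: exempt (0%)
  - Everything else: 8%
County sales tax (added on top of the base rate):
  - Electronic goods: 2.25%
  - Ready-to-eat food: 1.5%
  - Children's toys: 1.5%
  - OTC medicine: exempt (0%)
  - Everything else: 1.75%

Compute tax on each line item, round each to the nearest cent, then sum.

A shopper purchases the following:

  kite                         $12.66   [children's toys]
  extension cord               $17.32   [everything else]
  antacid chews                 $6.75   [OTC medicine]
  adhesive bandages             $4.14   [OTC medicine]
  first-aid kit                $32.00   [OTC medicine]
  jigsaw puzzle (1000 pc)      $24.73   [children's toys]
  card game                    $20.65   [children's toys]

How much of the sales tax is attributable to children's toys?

$6.38

Kite $12.66: children's toys → 9.5% + 1.5% county = 11% → $1.39
Jigsaw puzzle (1000 pc) $24.73: children's toys → 9.5% + 1.5% county = 11% → $2.72
Card game $20.65: children's toys → 9.5% + 1.5% county = 11% → $2.27
Tax on children's toys = $1.39 + $2.72 + $2.27 = $6.38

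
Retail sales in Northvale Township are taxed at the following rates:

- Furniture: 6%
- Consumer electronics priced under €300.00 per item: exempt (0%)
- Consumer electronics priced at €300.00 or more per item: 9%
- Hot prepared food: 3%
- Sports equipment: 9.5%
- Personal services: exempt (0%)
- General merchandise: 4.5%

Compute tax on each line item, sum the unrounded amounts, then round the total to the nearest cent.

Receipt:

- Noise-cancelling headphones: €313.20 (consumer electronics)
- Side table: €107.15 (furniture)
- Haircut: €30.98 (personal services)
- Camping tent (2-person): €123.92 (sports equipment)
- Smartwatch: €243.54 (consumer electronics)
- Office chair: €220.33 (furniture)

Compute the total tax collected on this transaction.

Noise-cancelling headphones €313.20: consumer electronics, €300.00 or more → 9% → €28.188
Side table €107.15: furniture → 6% → €6.429
Haircut €30.98: personal services → 0% → €0.00
Camping tent (2-person) €123.92: sports equipment → 9.5% → €11.7724
Smartwatch €243.54: consumer electronics, under €300.00 → 0% → €0.00
Office chair €220.33: furniture → 6% → €13.2198
Unrounded tax sum = €59.6092 → €59.61

€59.61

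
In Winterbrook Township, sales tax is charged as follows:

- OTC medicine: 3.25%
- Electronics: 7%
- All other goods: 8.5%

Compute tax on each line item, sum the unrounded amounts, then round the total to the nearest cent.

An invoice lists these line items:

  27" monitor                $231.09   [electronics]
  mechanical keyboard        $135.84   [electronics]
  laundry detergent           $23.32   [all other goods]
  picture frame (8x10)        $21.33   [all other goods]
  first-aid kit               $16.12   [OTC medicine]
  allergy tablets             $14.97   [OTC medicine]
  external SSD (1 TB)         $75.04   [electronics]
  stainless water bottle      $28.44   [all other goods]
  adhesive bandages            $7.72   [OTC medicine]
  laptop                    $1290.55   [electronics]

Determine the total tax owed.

27" monitor $231.09: electronics → 7% → $16.1763
Mechanical keyboard $135.84: electronics → 7% → $9.5088
Laundry detergent $23.32: all other goods → 8.5% → $1.9822
Picture frame (8x10) $21.33: all other goods → 8.5% → $1.81305
First-aid kit $16.12: OTC medicine → 3.25% → $0.5239
Allergy tablets $14.97: OTC medicine → 3.25% → $0.486525
External SSD (1 TB) $75.04: electronics → 7% → $5.2528
Stainless water bottle $28.44: all other goods → 8.5% → $2.4174
Adhesive bandages $7.72: OTC medicine → 3.25% → $0.2509
Laptop $1290.55: electronics → 7% → $90.3385
Unrounded tax sum = $128.750375 → $128.75

$128.75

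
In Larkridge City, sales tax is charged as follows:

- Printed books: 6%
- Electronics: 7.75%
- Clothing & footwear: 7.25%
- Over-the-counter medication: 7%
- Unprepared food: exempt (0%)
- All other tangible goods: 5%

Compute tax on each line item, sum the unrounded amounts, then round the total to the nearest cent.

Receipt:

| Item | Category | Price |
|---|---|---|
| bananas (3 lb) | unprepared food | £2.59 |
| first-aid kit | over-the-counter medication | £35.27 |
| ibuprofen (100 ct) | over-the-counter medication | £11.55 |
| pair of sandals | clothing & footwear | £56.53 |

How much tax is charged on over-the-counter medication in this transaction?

First-aid kit £35.27: over-the-counter medication → 7% → £2.4689
Ibuprofen (100 ct) £11.55: over-the-counter medication → 7% → £0.8085
Tax on over-the-counter medication: unrounded sum = £3.2774 → £3.28

£3.28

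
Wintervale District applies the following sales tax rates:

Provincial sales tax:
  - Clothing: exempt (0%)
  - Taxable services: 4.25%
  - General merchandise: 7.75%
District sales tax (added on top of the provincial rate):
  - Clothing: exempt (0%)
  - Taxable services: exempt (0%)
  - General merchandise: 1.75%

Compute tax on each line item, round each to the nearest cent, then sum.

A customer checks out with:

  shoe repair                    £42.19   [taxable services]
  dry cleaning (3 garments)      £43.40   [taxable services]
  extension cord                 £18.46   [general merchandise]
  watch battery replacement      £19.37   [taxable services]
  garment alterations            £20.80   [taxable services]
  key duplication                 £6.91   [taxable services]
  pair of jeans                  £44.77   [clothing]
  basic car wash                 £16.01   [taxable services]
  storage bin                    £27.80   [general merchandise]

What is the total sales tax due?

Shoe repair £42.19: taxable services → 4.25% + 0% district = 4.25% → £1.79
Dry cleaning (3 garments) £43.40: taxable services → 4.25% + 0% district = 4.25% → £1.84
Extension cord £18.46: general merchandise → 7.75% + 1.75% district = 9.5% → £1.75
Watch battery replacement £19.37: taxable services → 4.25% + 0% district = 4.25% → £0.82
Garment alterations £20.80: taxable services → 4.25% + 0% district = 4.25% → £0.88
Key duplication £6.91: taxable services → 4.25% + 0% district = 4.25% → £0.29
Pair of jeans £44.77: clothing → 0% + 0% district = 0% → £0.00
Basic car wash £16.01: taxable services → 4.25% + 0% district = 4.25% → £0.68
Storage bin £27.80: general merchandise → 7.75% + 1.75% district = 9.5% → £2.64
Total tax = £1.79 + £1.84 + £1.75 + £0.82 + £0.88 + £0.29 + £0.68 + £2.64 = £10.69

£10.69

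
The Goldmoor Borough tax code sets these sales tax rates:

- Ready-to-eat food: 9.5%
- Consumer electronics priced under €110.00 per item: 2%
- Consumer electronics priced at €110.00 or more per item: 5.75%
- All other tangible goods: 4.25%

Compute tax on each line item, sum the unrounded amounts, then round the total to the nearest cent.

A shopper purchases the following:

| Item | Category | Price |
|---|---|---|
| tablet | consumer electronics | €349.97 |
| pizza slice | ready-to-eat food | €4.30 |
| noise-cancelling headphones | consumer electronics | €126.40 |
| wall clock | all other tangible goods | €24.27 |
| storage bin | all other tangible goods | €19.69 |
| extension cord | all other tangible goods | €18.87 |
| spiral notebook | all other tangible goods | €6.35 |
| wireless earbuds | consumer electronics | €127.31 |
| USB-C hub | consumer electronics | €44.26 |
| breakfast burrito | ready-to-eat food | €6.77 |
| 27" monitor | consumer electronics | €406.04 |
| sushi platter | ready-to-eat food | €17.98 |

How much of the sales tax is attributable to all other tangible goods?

Wall clock €24.27: all other tangible goods → 4.25% → €1.031475
Storage bin €19.69: all other tangible goods → 4.25% → €0.836825
Extension cord €18.87: all other tangible goods → 4.25% → €0.801975
Spiral notebook €6.35: all other tangible goods → 4.25% → €0.269875
Tax on all other tangible goods: unrounded sum = €2.94015 → €2.94

€2.94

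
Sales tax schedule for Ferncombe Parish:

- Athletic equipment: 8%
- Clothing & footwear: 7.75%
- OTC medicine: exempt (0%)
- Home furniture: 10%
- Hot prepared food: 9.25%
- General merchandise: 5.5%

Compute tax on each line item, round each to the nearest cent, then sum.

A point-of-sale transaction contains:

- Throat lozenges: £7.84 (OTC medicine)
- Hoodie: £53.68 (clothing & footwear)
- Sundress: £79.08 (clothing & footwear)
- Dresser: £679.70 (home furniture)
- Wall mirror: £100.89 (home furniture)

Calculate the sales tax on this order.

£88.35

Throat lozenges £7.84: OTC medicine → 0% → £0.00
Hoodie £53.68: clothing & footwear → 7.75% → £4.16
Sundress £79.08: clothing & footwear → 7.75% → £6.13
Dresser £679.70: home furniture → 10% → £67.97
Wall mirror £100.89: home furniture → 10% → £10.09
Total tax = £4.16 + £6.13 + £67.97 + £10.09 = £88.35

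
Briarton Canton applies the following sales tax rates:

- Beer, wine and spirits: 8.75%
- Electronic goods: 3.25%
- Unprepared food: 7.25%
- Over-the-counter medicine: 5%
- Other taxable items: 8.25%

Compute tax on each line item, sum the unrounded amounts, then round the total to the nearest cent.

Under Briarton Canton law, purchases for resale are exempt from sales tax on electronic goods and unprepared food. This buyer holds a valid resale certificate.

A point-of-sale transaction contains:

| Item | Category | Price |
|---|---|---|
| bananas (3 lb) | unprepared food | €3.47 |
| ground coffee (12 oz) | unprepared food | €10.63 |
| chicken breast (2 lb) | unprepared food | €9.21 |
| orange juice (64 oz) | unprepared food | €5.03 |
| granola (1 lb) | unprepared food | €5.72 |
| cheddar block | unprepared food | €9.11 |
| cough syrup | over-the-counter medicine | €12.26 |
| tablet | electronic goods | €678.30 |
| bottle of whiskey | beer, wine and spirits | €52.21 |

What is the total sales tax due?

€5.18

Bananas (3 lb) €3.47: unprepared food, buyer-exempt → 0% → €0.00
Ground coffee (12 oz) €10.63: unprepared food, buyer-exempt → 0% → €0.00
Chicken breast (2 lb) €9.21: unprepared food, buyer-exempt → 0% → €0.00
Orange juice (64 oz) €5.03: unprepared food, buyer-exempt → 0% → €0.00
Granola (1 lb) €5.72: unprepared food, buyer-exempt → 0% → €0.00
Cheddar block €9.11: unprepared food, buyer-exempt → 0% → €0.00
Cough syrup €12.26: over-the-counter medicine → 5% → €0.613
Tablet €678.30: electronic goods, buyer-exempt → 0% → €0.00
Bottle of whiskey €52.21: beer, wine and spirits → 8.75% → €4.568375
Unrounded tax sum = €5.181375 → €5.18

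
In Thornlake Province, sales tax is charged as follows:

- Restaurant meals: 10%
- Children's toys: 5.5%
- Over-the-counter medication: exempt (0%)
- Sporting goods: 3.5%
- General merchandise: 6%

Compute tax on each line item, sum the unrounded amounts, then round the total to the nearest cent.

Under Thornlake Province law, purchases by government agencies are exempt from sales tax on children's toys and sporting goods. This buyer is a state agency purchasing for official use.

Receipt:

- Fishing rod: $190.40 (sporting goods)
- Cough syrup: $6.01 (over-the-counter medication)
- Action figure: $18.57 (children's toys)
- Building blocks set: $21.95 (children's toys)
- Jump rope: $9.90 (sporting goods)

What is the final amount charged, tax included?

Fishing rod $190.40: sporting goods, buyer-exempt → 0% → $0.00
Cough syrup $6.01: over-the-counter medication → 0% → $0.00
Action figure $18.57: children's toys, buyer-exempt → 0% → $0.00
Building blocks set $21.95: children's toys, buyer-exempt → 0% → $0.00
Jump rope $9.90: sporting goods, buyer-exempt → 0% → $0.00
Subtotal = $246.83; unrounded tax = $0.00 → $0.00; total due = $246.83

$246.83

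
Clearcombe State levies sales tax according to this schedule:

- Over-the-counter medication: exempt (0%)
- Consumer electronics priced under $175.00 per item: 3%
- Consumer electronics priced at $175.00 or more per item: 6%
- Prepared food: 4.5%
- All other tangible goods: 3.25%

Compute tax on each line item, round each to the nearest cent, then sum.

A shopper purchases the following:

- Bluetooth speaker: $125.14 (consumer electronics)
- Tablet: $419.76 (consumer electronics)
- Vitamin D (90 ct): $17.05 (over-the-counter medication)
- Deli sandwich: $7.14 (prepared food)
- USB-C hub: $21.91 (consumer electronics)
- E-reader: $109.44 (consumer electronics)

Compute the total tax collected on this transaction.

Bluetooth speaker $125.14: consumer electronics, under $175.00 → 3% → $3.75
Tablet $419.76: consumer electronics, $175.00 or more → 6% → $25.19
Vitamin D (90 ct) $17.05: over-the-counter medication → 0% → $0.00
Deli sandwich $7.14: prepared food → 4.5% → $0.32
USB-C hub $21.91: consumer electronics, under $175.00 → 3% → $0.66
E-reader $109.44: consumer electronics, under $175.00 → 3% → $3.28
Total tax = $3.75 + $25.19 + $0.32 + $0.66 + $3.28 = $33.20

$33.20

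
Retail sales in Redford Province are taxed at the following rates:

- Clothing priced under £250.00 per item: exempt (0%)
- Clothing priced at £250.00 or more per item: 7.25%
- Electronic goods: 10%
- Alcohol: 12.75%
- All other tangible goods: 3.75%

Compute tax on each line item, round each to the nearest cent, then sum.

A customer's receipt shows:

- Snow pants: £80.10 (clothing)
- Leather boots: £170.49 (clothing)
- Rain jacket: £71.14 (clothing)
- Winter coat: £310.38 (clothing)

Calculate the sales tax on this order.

Snow pants £80.10: clothing, under £250.00 → 0% → £0.00
Leather boots £170.49: clothing, under £250.00 → 0% → £0.00
Rain jacket £71.14: clothing, under £250.00 → 0% → £0.00
Winter coat £310.38: clothing, £250.00 or more → 7.25% → £22.50
Total tax = £22.50

£22.50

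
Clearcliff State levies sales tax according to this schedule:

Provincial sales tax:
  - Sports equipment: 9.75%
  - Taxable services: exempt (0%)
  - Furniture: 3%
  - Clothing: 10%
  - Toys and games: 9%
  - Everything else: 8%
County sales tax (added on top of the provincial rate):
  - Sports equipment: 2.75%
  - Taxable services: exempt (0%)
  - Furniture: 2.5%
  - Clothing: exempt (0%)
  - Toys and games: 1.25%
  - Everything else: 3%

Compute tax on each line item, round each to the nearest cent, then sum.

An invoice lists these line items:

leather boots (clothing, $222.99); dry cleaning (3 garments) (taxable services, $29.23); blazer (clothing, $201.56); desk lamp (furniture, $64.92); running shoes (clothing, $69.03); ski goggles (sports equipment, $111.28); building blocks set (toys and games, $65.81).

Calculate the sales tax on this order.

Leather boots $222.99: clothing → 10% + 0% county = 10% → $22.30
Dry cleaning (3 garments) $29.23: taxable services → 0% + 0% county = 0% → $0.00
Blazer $201.56: clothing → 10% + 0% county = 10% → $20.16
Desk lamp $64.92: furniture → 3% + 2.5% county = 5.5% → $3.57
Running shoes $69.03: clothing → 10% + 0% county = 10% → $6.90
Ski goggles $111.28: sports equipment → 9.75% + 2.75% county = 12.5% → $13.91
Building blocks set $65.81: toys and games → 9% + 1.25% county = 10.25% → $6.75
Total tax = $22.30 + $20.16 + $3.57 + $6.90 + $13.91 + $6.75 = $73.59

$73.59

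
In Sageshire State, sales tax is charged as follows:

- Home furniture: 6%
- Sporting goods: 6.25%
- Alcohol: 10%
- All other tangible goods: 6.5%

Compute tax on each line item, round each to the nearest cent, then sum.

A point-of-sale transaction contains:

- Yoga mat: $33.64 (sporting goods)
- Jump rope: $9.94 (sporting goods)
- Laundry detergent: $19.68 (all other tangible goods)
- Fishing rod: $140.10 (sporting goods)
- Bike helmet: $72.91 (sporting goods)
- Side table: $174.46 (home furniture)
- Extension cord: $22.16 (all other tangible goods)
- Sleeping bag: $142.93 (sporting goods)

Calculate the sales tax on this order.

Yoga mat $33.64: sporting goods → 6.25% → $2.10
Jump rope $9.94: sporting goods → 6.25% → $0.62
Laundry detergent $19.68: all other tangible goods → 6.5% → $1.28
Fishing rod $140.10: sporting goods → 6.25% → $8.76
Bike helmet $72.91: sporting goods → 6.25% → $4.56
Side table $174.46: home furniture → 6% → $10.47
Extension cord $22.16: all other tangible goods → 6.5% → $1.44
Sleeping bag $142.93: sporting goods → 6.25% → $8.93
Total tax = $2.10 + $0.62 + $1.28 + $8.76 + $4.56 + $10.47 + $1.44 + $8.93 = $38.16

$38.16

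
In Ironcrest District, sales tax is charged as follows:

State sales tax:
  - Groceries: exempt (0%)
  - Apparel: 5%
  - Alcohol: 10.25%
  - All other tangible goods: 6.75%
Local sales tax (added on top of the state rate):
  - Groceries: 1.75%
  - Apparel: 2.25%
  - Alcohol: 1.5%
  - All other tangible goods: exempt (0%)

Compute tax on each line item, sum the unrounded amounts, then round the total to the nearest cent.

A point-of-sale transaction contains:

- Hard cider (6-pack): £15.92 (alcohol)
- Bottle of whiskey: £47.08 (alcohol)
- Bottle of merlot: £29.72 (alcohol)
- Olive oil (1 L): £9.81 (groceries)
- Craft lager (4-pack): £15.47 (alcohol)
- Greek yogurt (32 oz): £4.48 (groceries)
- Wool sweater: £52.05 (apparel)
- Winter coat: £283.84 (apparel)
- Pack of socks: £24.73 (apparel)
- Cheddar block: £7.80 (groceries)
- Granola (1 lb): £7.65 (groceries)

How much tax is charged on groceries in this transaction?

£0.52

Olive oil (1 L) £9.81: groceries → 0% + 1.75% local = 1.75% → £0.171675
Greek yogurt (32 oz) £4.48: groceries → 0% + 1.75% local = 1.75% → £0.0784
Cheddar block £7.80: groceries → 0% + 1.75% local = 1.75% → £0.1365
Granola (1 lb) £7.65: groceries → 0% + 1.75% local = 1.75% → £0.133875
Tax on groceries: unrounded sum = £0.52045 → £0.52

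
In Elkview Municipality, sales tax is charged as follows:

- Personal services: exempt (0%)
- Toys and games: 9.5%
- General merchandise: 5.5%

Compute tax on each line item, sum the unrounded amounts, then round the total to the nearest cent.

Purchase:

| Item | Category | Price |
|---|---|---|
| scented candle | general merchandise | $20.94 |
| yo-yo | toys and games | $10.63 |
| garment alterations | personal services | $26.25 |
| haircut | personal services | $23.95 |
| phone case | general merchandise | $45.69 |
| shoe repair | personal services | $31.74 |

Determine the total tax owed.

$4.67

Scented candle $20.94: general merchandise → 5.5% → $1.1517
Yo-yo $10.63: toys and games → 9.5% → $1.00985
Garment alterations $26.25: personal services → 0% → $0.00
Haircut $23.95: personal services → 0% → $0.00
Phone case $45.69: general merchandise → 5.5% → $2.51295
Shoe repair $31.74: personal services → 0% → $0.00
Unrounded tax sum = $4.6745 → $4.67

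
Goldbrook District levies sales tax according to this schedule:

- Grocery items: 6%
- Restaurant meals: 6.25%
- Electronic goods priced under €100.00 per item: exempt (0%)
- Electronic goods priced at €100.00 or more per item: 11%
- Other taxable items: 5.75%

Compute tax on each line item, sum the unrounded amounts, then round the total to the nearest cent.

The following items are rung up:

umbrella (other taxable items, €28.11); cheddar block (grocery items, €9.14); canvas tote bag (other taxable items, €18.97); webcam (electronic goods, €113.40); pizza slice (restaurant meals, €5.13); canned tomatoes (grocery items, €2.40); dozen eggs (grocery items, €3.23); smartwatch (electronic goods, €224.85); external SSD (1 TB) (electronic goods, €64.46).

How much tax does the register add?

Umbrella €28.11: other taxable items → 5.75% → €1.616325
Cheddar block €9.14: grocery items → 6% → €0.5484
Canvas tote bag €18.97: other taxable items → 5.75% → €1.090775
Webcam €113.40: electronic goods, €100.00 or more → 11% → €12.474
Pizza slice €5.13: restaurant meals → 6.25% → €0.320625
Canned tomatoes €2.40: grocery items → 6% → €0.144
Dozen eggs €3.23: grocery items → 6% → €0.1938
Smartwatch €224.85: electronic goods, €100.00 or more → 11% → €24.7335
External SSD (1 TB) €64.46: electronic goods, under €100.00 → 0% → €0.00
Unrounded tax sum = €41.121425 → €41.12

€41.12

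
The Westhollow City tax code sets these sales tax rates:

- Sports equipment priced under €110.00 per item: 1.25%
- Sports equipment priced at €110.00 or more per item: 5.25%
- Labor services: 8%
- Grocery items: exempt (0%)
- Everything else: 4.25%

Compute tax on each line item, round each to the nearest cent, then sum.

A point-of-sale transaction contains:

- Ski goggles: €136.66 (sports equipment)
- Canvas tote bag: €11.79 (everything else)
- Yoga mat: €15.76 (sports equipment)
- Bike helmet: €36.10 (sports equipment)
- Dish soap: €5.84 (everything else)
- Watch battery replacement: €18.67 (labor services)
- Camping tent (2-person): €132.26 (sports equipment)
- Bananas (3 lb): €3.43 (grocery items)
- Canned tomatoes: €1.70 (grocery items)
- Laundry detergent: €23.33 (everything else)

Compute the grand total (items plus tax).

Ski goggles €136.66: sports equipment, €110.00 or more → 5.25% → €7.17
Canvas tote bag €11.79: everything else → 4.25% → €0.50
Yoga mat €15.76: sports equipment, under €110.00 → 1.25% → €0.20
Bike helmet €36.10: sports equipment, under €110.00 → 1.25% → €0.45
Dish soap €5.84: everything else → 4.25% → €0.25
Watch battery replacement €18.67: labor services → 8% → €1.49
Camping tent (2-person) €132.26: sports equipment, €110.00 or more → 5.25% → €6.94
Bananas (3 lb) €3.43: grocery items → 0% → €0.00
Canned tomatoes €1.70: grocery items → 0% → €0.00
Laundry detergent €23.33: everything else → 4.25% → €0.99
Subtotal = €385.54; tax = €17.99; total due = €403.53

€403.53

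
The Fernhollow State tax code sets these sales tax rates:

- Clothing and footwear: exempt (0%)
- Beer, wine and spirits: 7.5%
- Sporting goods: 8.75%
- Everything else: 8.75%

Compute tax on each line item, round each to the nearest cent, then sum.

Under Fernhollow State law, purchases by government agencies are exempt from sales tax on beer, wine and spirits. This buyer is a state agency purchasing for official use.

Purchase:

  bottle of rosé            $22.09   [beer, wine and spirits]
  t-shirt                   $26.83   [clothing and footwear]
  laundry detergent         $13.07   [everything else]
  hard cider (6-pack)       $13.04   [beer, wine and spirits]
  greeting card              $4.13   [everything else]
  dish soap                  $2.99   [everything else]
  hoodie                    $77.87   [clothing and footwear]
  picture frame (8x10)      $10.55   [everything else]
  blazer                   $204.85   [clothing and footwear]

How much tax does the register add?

Bottle of rosé $22.09: beer, wine and spirits, buyer-exempt → 0% → $0.00
T-shirt $26.83: clothing and footwear → 0% → $0.00
Laundry detergent $13.07: everything else → 8.75% → $1.14
Hard cider (6-pack) $13.04: beer, wine and spirits, buyer-exempt → 0% → $0.00
Greeting card $4.13: everything else → 8.75% → $0.36
Dish soap $2.99: everything else → 8.75% → $0.26
Hoodie $77.87: clothing and footwear → 0% → $0.00
Picture frame (8x10) $10.55: everything else → 8.75% → $0.92
Blazer $204.85: clothing and footwear → 0% → $0.00
Total tax = $1.14 + $0.36 + $0.26 + $0.92 = $2.68

$2.68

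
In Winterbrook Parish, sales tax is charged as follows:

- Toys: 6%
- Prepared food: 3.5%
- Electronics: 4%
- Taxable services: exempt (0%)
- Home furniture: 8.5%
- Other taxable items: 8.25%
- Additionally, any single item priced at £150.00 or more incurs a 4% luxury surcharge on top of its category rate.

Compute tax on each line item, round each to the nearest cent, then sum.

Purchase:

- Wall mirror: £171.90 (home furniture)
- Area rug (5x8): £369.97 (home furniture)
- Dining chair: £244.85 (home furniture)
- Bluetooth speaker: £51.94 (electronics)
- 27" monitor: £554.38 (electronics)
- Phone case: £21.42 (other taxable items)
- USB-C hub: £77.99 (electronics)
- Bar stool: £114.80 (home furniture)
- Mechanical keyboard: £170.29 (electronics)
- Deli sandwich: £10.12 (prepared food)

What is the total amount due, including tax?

£1961.06

Wall mirror £171.90: home furniture → 8.5% + 4% surcharge = 12.5% → £21.49
Area rug (5x8) £369.97: home furniture → 8.5% + 4% surcharge = 12.5% → £46.25
Dining chair £244.85: home furniture → 8.5% + 4% surcharge = 12.5% → £30.61
Bluetooth speaker £51.94: electronics → 4% → £2.08
27" monitor £554.38: electronics → 4% + 4% surcharge = 8% → £44.35
Phone case £21.42: other taxable items → 8.25% → £1.77
USB-C hub £77.99: electronics → 4% → £3.12
Bar stool £114.80: home furniture → 8.5% → £9.76
Mechanical keyboard £170.29: electronics → 4% + 4% surcharge = 8% → £13.62
Deli sandwich £10.12: prepared food → 3.5% → £0.35
Subtotal = £1787.66; tax = £173.40; total due = £1961.06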